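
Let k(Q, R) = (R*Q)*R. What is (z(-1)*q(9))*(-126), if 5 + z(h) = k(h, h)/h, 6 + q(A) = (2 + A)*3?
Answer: 13608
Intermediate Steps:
q(A) = 3*A (q(A) = -6 + (2 + A)*3 = -6 + (6 + 3*A) = 3*A)
k(Q, R) = Q*R² (k(Q, R) = (Q*R)*R = Q*R²)
z(h) = -5 + h² (z(h) = -5 + (h*h²)/h = -5 + h³/h = -5 + h²)
(z(-1)*q(9))*(-126) = ((-5 + (-1)²)*(3*9))*(-126) = ((-5 + 1)*27)*(-126) = -4*27*(-126) = -108*(-126) = 13608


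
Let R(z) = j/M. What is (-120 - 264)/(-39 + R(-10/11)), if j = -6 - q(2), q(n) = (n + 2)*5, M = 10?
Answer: 120/13 ≈ 9.2308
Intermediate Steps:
q(n) = 10 + 5*n (q(n) = (2 + n)*5 = 10 + 5*n)
j = -26 (j = -6 - (10 + 5*2) = -6 - (10 + 10) = -6 - 1*20 = -6 - 20 = -26)
R(z) = -13/5 (R(z) = -26/10 = -26*1/10 = -13/5)
(-120 - 264)/(-39 + R(-10/11)) = (-120 - 264)/(-39 - 13/5) = -384/(-208/5) = -384*(-5/208) = 120/13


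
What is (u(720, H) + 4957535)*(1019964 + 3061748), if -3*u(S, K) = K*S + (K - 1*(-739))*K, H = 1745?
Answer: 12628306714000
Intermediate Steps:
u(S, K) = -K*S/3 - K*(739 + K)/3 (u(S, K) = -(K*S + (K - 1*(-739))*K)/3 = -(K*S + (K + 739)*K)/3 = -(K*S + (739 + K)*K)/3 = -(K*S + K*(739 + K))/3 = -K*S/3 - K*(739 + K)/3)
(u(720, H) + 4957535)*(1019964 + 3061748) = (-1/3*1745*(739 + 1745 + 720) + 4957535)*(1019964 + 3061748) = (-1/3*1745*3204 + 4957535)*4081712 = (-1863660 + 4957535)*4081712 = 3093875*4081712 = 12628306714000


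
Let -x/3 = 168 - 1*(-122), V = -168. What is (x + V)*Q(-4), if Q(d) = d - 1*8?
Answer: 12456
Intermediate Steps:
Q(d) = -8 + d (Q(d) = d - 8 = -8 + d)
x = -870 (x = -3*(168 - 1*(-122)) = -3*(168 + 122) = -3*290 = -870)
(x + V)*Q(-4) = (-870 - 168)*(-8 - 4) = -1038*(-12) = 12456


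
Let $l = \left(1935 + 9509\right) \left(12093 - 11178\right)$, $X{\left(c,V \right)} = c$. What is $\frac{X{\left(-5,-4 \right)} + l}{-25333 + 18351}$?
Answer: $- \frac{10471255}{6982} \approx -1499.8$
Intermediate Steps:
$l = 10471260$ ($l = 11444 \cdot 915 = 10471260$)
$\frac{X{\left(-5,-4 \right)} + l}{-25333 + 18351} = \frac{-5 + 10471260}{-25333 + 18351} = \frac{10471255}{-6982} = 10471255 \left(- \frac{1}{6982}\right) = - \frac{10471255}{6982}$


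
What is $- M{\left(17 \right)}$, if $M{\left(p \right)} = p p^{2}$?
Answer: $-4913$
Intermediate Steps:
$M{\left(p \right)} = p^{3}$
$- M{\left(17 \right)} = - 17^{3} = \left(-1\right) 4913 = -4913$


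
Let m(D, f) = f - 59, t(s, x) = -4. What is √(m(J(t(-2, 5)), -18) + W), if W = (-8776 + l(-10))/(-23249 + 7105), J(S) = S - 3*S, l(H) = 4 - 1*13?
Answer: I*√1245411727/4036 ≈ 8.7439*I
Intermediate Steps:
l(H) = -9 (l(H) = 4 - 13 = -9)
J(S) = -2*S
m(D, f) = -59 + f
W = 8785/16144 (W = (-8776 - 9)/(-23249 + 7105) = -8785/(-16144) = -8785*(-1/16144) = 8785/16144 ≈ 0.54416)
√(m(J(t(-2, 5)), -18) + W) = √((-59 - 18) + 8785/16144) = √(-77 + 8785/16144) = √(-1234303/16144) = I*√1245411727/4036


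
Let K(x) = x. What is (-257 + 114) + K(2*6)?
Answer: -131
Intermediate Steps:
(-257 + 114) + K(2*6) = (-257 + 114) + 2*6 = -143 + 12 = -131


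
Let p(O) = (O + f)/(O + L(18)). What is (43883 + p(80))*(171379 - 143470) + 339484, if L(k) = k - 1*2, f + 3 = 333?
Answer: 19603029211/16 ≈ 1.2252e+9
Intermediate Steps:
f = 330 (f = -3 + 333 = 330)
L(k) = -2 + k (L(k) = k - 2 = -2 + k)
p(O) = (330 + O)/(16 + O) (p(O) = (O + 330)/(O + (-2 + 18)) = (330 + O)/(O + 16) = (330 + O)/(16 + O))
(43883 + p(80))*(171379 - 143470) + 339484 = (43883 + (330 + 80)/(16 + 80))*(171379 - 143470) + 339484 = (43883 + 410/96)*27909 + 339484 = (43883 + (1/96)*410)*27909 + 339484 = (43883 + 205/48)*27909 + 339484 = (2106589/48)*27909 + 339484 = 19597597467/16 + 339484 = 19603029211/16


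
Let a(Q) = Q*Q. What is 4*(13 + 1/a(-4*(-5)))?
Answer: 5201/100 ≈ 52.010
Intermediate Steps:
a(Q) = Q²
4*(13 + 1/a(-4*(-5))) = 4*(13 + 1/((-4*(-5))²)) = 4*(13 + 1/(20²)) = 4*(13 + 1/400) = 4*(5201/400) = 5201/100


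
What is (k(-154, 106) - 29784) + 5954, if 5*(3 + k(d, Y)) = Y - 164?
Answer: -119223/5 ≈ -23845.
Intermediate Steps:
k(d, Y) = -179/5 + Y/5 (k(d, Y) = -3 + (Y - 164)/5 = -3 + (-164 + Y)/5 = -3 + (-164/5 + Y/5) = -179/5 + Y/5)
(k(-154, 106) - 29784) + 5954 = ((-179/5 + (1/5)*106) - 29784) + 5954 = ((-179/5 + 106/5) - 29784) + 5954 = (-73/5 - 29784) + 5954 = -148993/5 + 5954 = -119223/5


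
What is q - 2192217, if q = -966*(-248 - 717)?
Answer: -1260027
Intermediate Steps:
q = 932190 (q = -966*(-965) = 932190)
q - 2192217 = 932190 - 2192217 = -1260027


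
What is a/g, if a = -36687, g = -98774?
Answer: 36687/98774 ≈ 0.37142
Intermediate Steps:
a/g = -36687/(-98774) = -36687*(-1/98774) = 36687/98774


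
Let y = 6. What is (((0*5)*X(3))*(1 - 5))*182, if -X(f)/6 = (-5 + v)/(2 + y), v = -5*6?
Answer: 0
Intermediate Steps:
v = -30
X(f) = 105/4 (X(f) = -6*(-5 - 30)/(2 + 6) = -(-210)/8 = -6*(-35/8) = 105/4)
(((0*5)*X(3))*(1 - 5))*182 = (((0*5)*(105/4))*(1 - 5))*182 = ((0*(105/4))*(-4))*182 = (0*(-4))*182 = 0*182 = 0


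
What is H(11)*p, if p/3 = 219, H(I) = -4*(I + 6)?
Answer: -44676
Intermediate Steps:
H(I) = -24 - 4*I (H(I) = -4*(6 + I) = -24 - 4*I)
p = 657 (p = 3*219 = 657)
H(11)*p = (-24 - 4*11)*657 = (-24 - 44)*657 = -68*657 = -44676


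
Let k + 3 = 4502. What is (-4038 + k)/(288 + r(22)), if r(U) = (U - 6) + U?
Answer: 461/326 ≈ 1.4141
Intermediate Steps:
k = 4499 (k = -3 + 4502 = 4499)
r(U) = -6 + 2*U (r(U) = (-6 + U) + U = -6 + 2*U)
(-4038 + k)/(288 + r(22)) = (-4038 + 4499)/(288 + (-6 + 2*22)) = 461/(288 + (-6 + 44)) = 461/(288 + 38) = 461/326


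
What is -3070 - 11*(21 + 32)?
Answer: -3653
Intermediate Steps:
-3070 - 11*(21 + 32) = -3070 - 11*53 = -3070 - 1*583 = -3070 - 583 = -3653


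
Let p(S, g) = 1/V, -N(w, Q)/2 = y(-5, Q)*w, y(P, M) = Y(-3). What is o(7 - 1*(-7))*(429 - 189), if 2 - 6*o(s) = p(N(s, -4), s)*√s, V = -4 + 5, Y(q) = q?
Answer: 80 - 40*√14 ≈ -69.666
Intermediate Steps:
y(P, M) = -3
V = 1
N(w, Q) = 6*w (N(w, Q) = -(-6)*w = 6*w)
p(S, g) = 1 (p(S, g) = 1/1 = 1)
o(s) = ⅓ - √s/6
o(7 - 1*(-7))*(429 - 189) = (⅓ - √(7 - 1*(-7))/6)*(429 - 189) = (⅓ - √(7 + 7)/6)*240 = (⅓ - √14/6)*240 = 80 - 40*√14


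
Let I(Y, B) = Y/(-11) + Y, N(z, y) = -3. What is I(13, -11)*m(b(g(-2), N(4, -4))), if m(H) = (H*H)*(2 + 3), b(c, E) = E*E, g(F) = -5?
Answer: 52650/11 ≈ 4786.4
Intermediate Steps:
I(Y, B) = 10*Y/11 (I(Y, B) = -Y/11 + Y = 10*Y/11)
b(c, E) = E²
m(H) = 5*H² (m(H) = H²*5 = 5*H²)
I(13, -11)*m(b(g(-2), N(4, -4))) = ((10/11)*13)*(5*((-3)²)²) = 130*(5*9²)/11 = 130*(5*81)/11 = (130/11)*405 = 52650/11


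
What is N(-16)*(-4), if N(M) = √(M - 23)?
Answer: -4*I*√39 ≈ -24.98*I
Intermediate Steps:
N(M) = √(-23 + M)
N(-16)*(-4) = √(-23 - 16)*(-4) = √(-39)*(-4) = (I*√39)*(-4) = -4*I*√39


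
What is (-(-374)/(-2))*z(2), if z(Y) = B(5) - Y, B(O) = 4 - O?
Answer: 561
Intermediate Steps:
z(Y) = -1 - Y (z(Y) = (4 - 1*5) - Y = (4 - 5) - Y = -1 - Y)
(-(-374)/(-2))*z(2) = (-(-374)/(-2))*(-1 - 1*2) = (-(-374)*(-1)/2)*(-1 - 2) = -22*17/2*(-3) = -187*(-3) = 561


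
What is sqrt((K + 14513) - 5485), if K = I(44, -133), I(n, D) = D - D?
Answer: 2*sqrt(2257) ≈ 95.016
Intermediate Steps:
I(n, D) = 0
K = 0
sqrt((K + 14513) - 5485) = sqrt((0 + 14513) - 5485) = sqrt(14513 - 5485) = sqrt(9028) = 2*sqrt(2257)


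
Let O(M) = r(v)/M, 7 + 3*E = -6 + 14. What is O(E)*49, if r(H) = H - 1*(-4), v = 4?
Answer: 1176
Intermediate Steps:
r(H) = 4 + H (r(H) = H + 4 = 4 + H)
E = ⅓ (E = -7/3 + (-6 + 14)/3 = -7/3 + (⅓)*8 = -7/3 + 8/3 = ⅓ ≈ 0.33333)
O(M) = 8/M (O(M) = (4 + 4)/M = 8/M)
O(E)*49 = (8/(⅓))*49 = (8*3)*49 = 24*49 = 1176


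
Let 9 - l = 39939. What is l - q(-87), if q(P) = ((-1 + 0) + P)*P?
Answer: -47586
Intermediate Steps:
l = -39930 (l = 9 - 1*39939 = 9 - 39939 = -39930)
q(P) = P*(-1 + P) (q(P) = (-1 + P)*P = P*(-1 + P))
l - q(-87) = -39930 - (-87)*(-1 - 87) = -39930 - (-87)*(-88) = -39930 - 1*7656 = -39930 - 7656 = -47586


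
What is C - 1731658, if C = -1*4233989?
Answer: -5965647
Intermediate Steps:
C = -4233989
C - 1731658 = -4233989 - 1731658 = -5965647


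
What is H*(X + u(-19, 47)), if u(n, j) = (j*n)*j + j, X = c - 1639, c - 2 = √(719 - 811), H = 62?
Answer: -2700782 + 124*I*√23 ≈ -2.7008e+6 + 594.68*I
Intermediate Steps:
c = 2 + 2*I*√23 (c = 2 + √(719 - 811) = 2 + √(-92) = 2 + 2*I*√23 ≈ 2.0 + 9.5917*I)
X = -1637 + 2*I*√23 (X = (2 + 2*I*√23) - 1639 = -1637 + 2*I*√23 ≈ -1637.0 + 9.5917*I)
u(n, j) = j + n*j² (u(n, j) = n*j² + j = j + n*j²)
H*(X + u(-19, 47)) = 62*((-1637 + 2*I*√23) + 47*(1 + 47*(-19))) = 62*((-1637 + 2*I*√23) + 47*(1 - 893)) = 62*((-1637 + 2*I*√23) + 47*(-892)) = 62*((-1637 + 2*I*√23) - 41924) = 62*(-43561 + 2*I*√23) = -2700782 + 124*I*√23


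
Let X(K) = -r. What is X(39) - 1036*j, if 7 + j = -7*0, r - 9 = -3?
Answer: 7246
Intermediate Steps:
r = 6 (r = 9 - 3 = 6)
X(K) = -6 (X(K) = -1*6 = -6)
j = -7 (j = -7 - 7*0 = -7 + 0 = -7)
X(39) - 1036*j = -6 - 1036*(-7) = -6 + 7252 = 7246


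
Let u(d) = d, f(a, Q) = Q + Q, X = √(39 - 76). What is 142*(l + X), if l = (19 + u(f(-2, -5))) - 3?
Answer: 852 + 142*I*√37 ≈ 852.0 + 863.75*I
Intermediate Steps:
X = I*√37 (X = √(-37) = I*√37 ≈ 6.0828*I)
f(a, Q) = 2*Q
l = 6 (l = (19 + 2*(-5)) - 3 = (19 - 10) - 3 = 9 - 3 = 6)
142*(l + X) = 142*(6 + I*√37) = 852 + 142*I*√37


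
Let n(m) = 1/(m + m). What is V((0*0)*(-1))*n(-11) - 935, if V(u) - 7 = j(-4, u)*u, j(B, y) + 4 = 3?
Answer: -20577/22 ≈ -935.32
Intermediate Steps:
j(B, y) = -1 (j(B, y) = -4 + 3 = -1)
n(m) = 1/(2*m)
V(u) = 7 - u
V((0*0)*(-1))*n(-11) - 935 = (7 - 0*0*(-1))*((½)/(-11)) - 935 = (7 - 0*(-1))*((½)*(-1/11)) - 935 = (7 - 1*0)*(-1/22) - 935 = (7 + 0)*(-1/22) - 935 = 7*(-1/22) - 935 = -7/22 - 935 = -20577/22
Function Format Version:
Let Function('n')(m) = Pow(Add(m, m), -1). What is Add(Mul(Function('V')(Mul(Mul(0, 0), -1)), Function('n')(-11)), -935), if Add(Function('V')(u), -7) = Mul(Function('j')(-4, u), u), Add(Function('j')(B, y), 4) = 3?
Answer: Rational(-20577, 22) ≈ -935.32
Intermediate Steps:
Function('j')(B, y) = -1 (Function('j')(B, y) = Add(-4, 3) = -1)
Function('n')(m) = Mul(Rational(1, 2), Pow(m, -1)) (Function('n')(m) = Pow(Mul(2, m), -1) = Mul(Rational(1, 2), Pow(m, -1)))
Function('V')(u) = Add(7, Mul(-1, u))
Add(Mul(Function('V')(Mul(Mul(0, 0), -1)), Function('n')(-11)), -935) = Add(Mul(Add(7, Mul(-1, Mul(Mul(0, 0), -1))), Mul(Rational(1, 2), Pow(-11, -1))), -935) = Add(Mul(Add(7, Mul(-1, Mul(0, -1))), Mul(Rational(1, 2), Rational(-1, 11))), -935) = Add(Mul(Add(7, Mul(-1, 0)), Rational(-1, 22)), -935) = Add(Mul(Add(7, 0), Rational(-1, 22)), -935) = Add(Mul(7, Rational(-1, 22)), -935) = Add(Rational(-7, 22), -935) = Rational(-20577, 22)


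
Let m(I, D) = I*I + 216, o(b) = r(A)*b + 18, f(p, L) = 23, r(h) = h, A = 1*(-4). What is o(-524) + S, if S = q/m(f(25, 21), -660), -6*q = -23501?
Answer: 9473081/4470 ≈ 2119.3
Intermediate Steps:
q = 23501/6 (q = -1/6*(-23501) = 23501/6 ≈ 3916.8)
A = -4
o(b) = 18 - 4*b (o(b) = -4*b + 18 = 18 - 4*b)
m(I, D) = 216 + I**2 (m(I, D) = I**2 + 216 = 216 + I**2)
S = 23501/4470 (S = 23501/(6*(216 + 23**2)) = 23501/(6*(216 + 529)) = (23501/6)/745 = (23501/6)*(1/745) = 23501/4470 ≈ 5.2575)
o(-524) + S = (18 - 4*(-524)) + 23501/4470 = (18 + 2096) + 23501/4470 = 2114 + 23501/4470 = 9473081/4470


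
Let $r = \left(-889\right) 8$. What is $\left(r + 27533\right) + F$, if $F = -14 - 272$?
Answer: $20135$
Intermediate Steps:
$F = -286$ ($F = -14 - 272 = -286$)
$r = -7112$
$\left(r + 27533\right) + F = \left(-7112 + 27533\right) - 286 = 20421 - 286 = 20135$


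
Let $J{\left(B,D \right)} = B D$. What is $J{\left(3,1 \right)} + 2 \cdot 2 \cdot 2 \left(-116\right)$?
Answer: $-925$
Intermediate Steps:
$J{\left(3,1 \right)} + 2 \cdot 2 \cdot 2 \left(-116\right) = 3 \cdot 1 + 2 \cdot 2 \cdot 2 \left(-116\right) = 3 + 4 \cdot 2 \left(-116\right) = 3 + 8 \left(-116\right) = 3 - 928 = -925$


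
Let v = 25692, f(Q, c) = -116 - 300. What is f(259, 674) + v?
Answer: 25276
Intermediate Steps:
f(Q, c) = -416
f(259, 674) + v = -416 + 25692 = 25276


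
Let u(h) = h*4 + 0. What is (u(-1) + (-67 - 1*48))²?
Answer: 14161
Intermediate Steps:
u(h) = 4*h (u(h) = 4*h + 0 = 4*h)
(u(-1) + (-67 - 1*48))² = (4*(-1) + (-67 - 1*48))² = (-4 + (-67 - 48))² = (-4 - 115)² = (-119)² = 14161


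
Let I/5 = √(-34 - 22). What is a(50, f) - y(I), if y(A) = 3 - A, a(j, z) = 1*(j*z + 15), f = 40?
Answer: 2012 + 10*I*√14 ≈ 2012.0 + 37.417*I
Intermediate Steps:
I = 10*I*√14 (I = 5*√(-34 - 22) = 5*√(-56) = 5*(2*I*√14) = 10*I*√14 ≈ 37.417*I)
a(j, z) = 15 + j*z (a(j, z) = 1*(15 + j*z) = 15 + j*z)
a(50, f) - y(I) = (15 + 50*40) - (3 - 10*I*√14) = (15 + 2000) - (3 - 10*I*√14) = 2015 + (-3 + 10*I*√14) = 2012 + 10*I*√14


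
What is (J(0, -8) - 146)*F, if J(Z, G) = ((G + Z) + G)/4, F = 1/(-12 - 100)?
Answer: 75/56 ≈ 1.3393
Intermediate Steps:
F = -1/112 (F = 1/(-112) = -1/112 ≈ -0.0089286)
J(Z, G) = G/2 + Z/4 (J(Z, G) = (Z + 2*G)*(¼) = G/2 + Z/4)
(J(0, -8) - 146)*F = (((½)*(-8) + (¼)*0) - 146)*(-1/112) = ((-4 + 0) - 146)*(-1/112) = (-4 - 146)*(-1/112) = -150*(-1/112) = 75/56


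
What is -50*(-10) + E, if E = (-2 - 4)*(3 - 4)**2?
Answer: 494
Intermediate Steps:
E = -6 (E = -6*(-1)**2 = -6*1 = -6)
-50*(-10) + E = -50*(-10) - 6 = 500 - 6 = 494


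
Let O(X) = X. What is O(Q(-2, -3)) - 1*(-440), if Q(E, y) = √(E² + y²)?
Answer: 440 + √13 ≈ 443.61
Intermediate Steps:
O(Q(-2, -3)) - 1*(-440) = √((-2)² + (-3)²) - 1*(-440) = √(4 + 9) + 440 = √13 + 440 = 440 + √13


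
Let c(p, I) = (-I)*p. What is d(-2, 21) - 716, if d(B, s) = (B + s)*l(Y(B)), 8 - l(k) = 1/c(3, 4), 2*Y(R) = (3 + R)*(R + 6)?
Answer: -6749/12 ≈ -562.42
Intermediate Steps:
c(p, I) = -I*p
Y(R) = (3 + R)*(6 + R)/2 (Y(R) = ((3 + R)*(R + 6))/2 = ((3 + R)*(6 + R))/2 = (3 + R)*(6 + R)/2)
l(k) = 97/12 (l(k) = 8 - 1/((-1*4*3)) = 8 - 1/(-12) = 8 - 1*(-1/12) = 8 + 1/12 = 97/12)
d(B, s) = 97*B/12 + 97*s/12 (d(B, s) = (B + s)*(97/12) = 97*B/12 + 97*s/12)
d(-2, 21) - 716 = ((97/12)*(-2) + (97/12)*21) - 716 = (-97/6 + 679/4) - 716 = 1843/12 - 716 = -6749/12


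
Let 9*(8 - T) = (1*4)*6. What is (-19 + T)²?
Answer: 1681/9 ≈ 186.78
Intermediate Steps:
T = 16/3 (T = 8 - 1*4*6/9 = 8 - 4*6/9 = 8 - ⅑*24 = 8 - 8/3 = 16/3 ≈ 5.3333)
(-19 + T)² = (-19 + 16/3)² = (-41/3)² = 1681/9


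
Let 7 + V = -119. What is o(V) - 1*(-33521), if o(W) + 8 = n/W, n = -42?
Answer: 100540/3 ≈ 33513.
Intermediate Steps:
V = -126 (V = -7 - 119 = -126)
o(W) = -8 - 42/W
o(V) - 1*(-33521) = (-8 - 42/(-126)) - 1*(-33521) = (-8 - 42*(-1/126)) + 33521 = (-8 + 1/3) + 33521 = -23/3 + 33521 = 100540/3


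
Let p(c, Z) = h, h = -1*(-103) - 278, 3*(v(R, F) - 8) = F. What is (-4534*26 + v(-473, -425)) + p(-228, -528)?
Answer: -354578/3 ≈ -1.1819e+5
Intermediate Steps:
v(R, F) = 8 + F/3
h = -175 (h = 103 - 278 = -175)
p(c, Z) = -175
(-4534*26 + v(-473, -425)) + p(-228, -528) = (-4534*26 + (8 + (⅓)*(-425))) - 175 = (-117884 + (8 - 425/3)) - 175 = (-117884 - 401/3) - 175 = -354053/3 - 175 = -354578/3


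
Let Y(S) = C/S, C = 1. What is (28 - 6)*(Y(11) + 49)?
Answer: 1080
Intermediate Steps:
Y(S) = 1/S
(28 - 6)*(Y(11) + 49) = (28 - 6)*(1/11 + 49) = 22*(1/11 + 49) = 22*(540/11) = 1080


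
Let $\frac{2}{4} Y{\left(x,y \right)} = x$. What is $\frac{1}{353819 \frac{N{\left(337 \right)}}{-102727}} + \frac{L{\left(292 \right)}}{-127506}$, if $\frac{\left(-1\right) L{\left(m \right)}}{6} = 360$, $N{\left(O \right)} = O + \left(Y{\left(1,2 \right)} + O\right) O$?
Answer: $\frac{14592426115723}{861527887256020} \approx 0.016938$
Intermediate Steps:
$Y{\left(x,y \right)} = 2 x$
$N{\left(O \right)} = O + O \left(2 + O\right)$ ($N{\left(O \right)} = O + \left(2 \cdot 1 + O\right) O = O + \left(2 + O\right) O = O + O \left(2 + O\right)$)
$L{\left(m \right)} = -2160$ ($L{\left(m \right)} = \left(-6\right) 360 = -2160$)
$\frac{1}{353819 \frac{N{\left(337 \right)}}{-102727}} + \frac{L{\left(292 \right)}}{-127506} = \frac{1}{353819 \frac{337 \left(3 + 337\right)}{-102727}} - \frac{2160}{-127506} = \frac{1}{353819 \cdot 337 \cdot 340 \left(- \frac{1}{102727}\right)} - - \frac{360}{21251} = \frac{1}{353819 \cdot 114580 \left(- \frac{1}{102727}\right)} + \frac{360}{21251} = \frac{1}{353819 \left(- \frac{114580}{102727}\right)} + \frac{360}{21251} = \frac{1}{353819} \left(- \frac{102727}{114580}\right) + \frac{360}{21251} = - \frac{102727}{40540581020} + \frac{360}{21251} = \frac{14592426115723}{861527887256020}$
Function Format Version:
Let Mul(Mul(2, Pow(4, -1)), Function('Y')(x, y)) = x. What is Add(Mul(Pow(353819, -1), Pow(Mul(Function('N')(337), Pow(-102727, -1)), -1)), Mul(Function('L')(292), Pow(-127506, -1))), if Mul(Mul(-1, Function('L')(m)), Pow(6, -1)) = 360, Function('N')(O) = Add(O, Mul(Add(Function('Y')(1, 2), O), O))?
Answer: Rational(14592426115723, 861527887256020) ≈ 0.016938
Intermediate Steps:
Function('Y')(x, y) = Mul(2, x)
Function('N')(O) = Add(O, Mul(O, Add(2, O))) (Function('N')(O) = Add(O, Mul(Add(Mul(2, 1), O), O)) = Add(O, Mul(Add(2, O), O)) = Add(O, Mul(O, Add(2, O))))
Function('L')(m) = -2160 (Function('L')(m) = Mul(-6, 360) = -2160)
Add(Mul(Pow(353819, -1), Pow(Mul(Function('N')(337), Pow(-102727, -1)), -1)), Mul(Function('L')(292), Pow(-127506, -1))) = Add(Mul(Pow(353819, -1), Pow(Mul(Mul(337, Add(3, 337)), Pow(-102727, -1)), -1)), Mul(-2160, Pow(-127506, -1))) = Add(Mul(Rational(1, 353819), Pow(Mul(Mul(337, 340), Rational(-1, 102727)), -1)), Mul(-2160, Rational(-1, 127506))) = Add(Mul(Rational(1, 353819), Pow(Mul(114580, Rational(-1, 102727)), -1)), Rational(360, 21251)) = Add(Mul(Rational(1, 353819), Pow(Rational(-114580, 102727), -1)), Rational(360, 21251)) = Add(Mul(Rational(1, 353819), Rational(-102727, 114580)), Rational(360, 21251)) = Add(Rational(-102727, 40540581020), Rational(360, 21251)) = Rational(14592426115723, 861527887256020)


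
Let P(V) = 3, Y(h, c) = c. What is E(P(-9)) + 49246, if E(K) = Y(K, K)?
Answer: 49249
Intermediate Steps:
E(K) = K
E(P(-9)) + 49246 = 3 + 49246 = 49249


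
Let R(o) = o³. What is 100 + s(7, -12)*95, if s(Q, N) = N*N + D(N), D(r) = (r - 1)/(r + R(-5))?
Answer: 1889095/137 ≈ 13789.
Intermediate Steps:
D(r) = (-1 + r)/(-125 + r) (D(r) = (r - 1)/(r + (-5)³) = (-1 + r)/(r - 125) = (-1 + r)/(-125 + r))
s(Q, N) = N² + (-1 + N)/(-125 + N) (s(Q, N) = N*N + (-1 + N)/(-125 + N) = N² + (-1 + N)/(-125 + N))
100 + s(7, -12)*95 = 100 + ((-1 - 12 + (-12)²*(-125 - 12))/(-125 - 12))*95 = 100 + ((-1 - 12 + 144*(-137))/(-137))*95 = 100 - (-1 - 12 - 19728)/137*95 = 100 - 1/137*(-19741)*95 = 100 + (19741/137)*95 = 100 + 1875395/137 = 1889095/137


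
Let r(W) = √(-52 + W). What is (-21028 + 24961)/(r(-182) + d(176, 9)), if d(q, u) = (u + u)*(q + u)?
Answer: 727605/616063 - 1311*I*√26/1232126 ≈ 1.1811 - 0.0054254*I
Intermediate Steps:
d(q, u) = 2*u*(q + u) (d(q, u) = (2*u)*(q + u) = 2*u*(q + u))
(-21028 + 24961)/(r(-182) + d(176, 9)) = (-21028 + 24961)/(√(-52 - 182) + 2*9*(176 + 9)) = 3933/(√(-234) + 2*9*185) = 3933/(3*I*√26 + 3330) = 3933/(3330 + 3*I*√26)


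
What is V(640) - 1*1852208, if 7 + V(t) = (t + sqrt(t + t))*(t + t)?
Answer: -1033015 + 20480*sqrt(5) ≈ -9.8722e+5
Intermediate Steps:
V(t) = -7 + 2*t*(t + sqrt(2)*sqrt(t)) (V(t) = -7 + (t + sqrt(t + t))*(t + t) = -7 + (t + sqrt(2*t))*(2*t) = -7 + (t + sqrt(2)*sqrt(t))*(2*t) = -7 + 2*t*(t + sqrt(2)*sqrt(t)))
V(640) - 1*1852208 = (-7 + 2*640**2 + 2*sqrt(2)*640**(3/2)) - 1*1852208 = (-7 + 2*409600 + 2*sqrt(2)*(5120*sqrt(10))) - 1852208 = (-7 + 819200 + 20480*sqrt(5)) - 1852208 = (819193 + 20480*sqrt(5)) - 1852208 = -1033015 + 20480*sqrt(5)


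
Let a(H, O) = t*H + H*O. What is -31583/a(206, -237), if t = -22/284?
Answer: 2242393/3467495 ≈ 0.64669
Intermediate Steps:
t = -11/142 (t = -22*1/284 = -11/142 ≈ -0.077465)
a(H, O) = -11*H/142 + H*O
-31583/a(206, -237) = -31583*71/(103*(-11 + 142*(-237))) = -31583*71/(103*(-11 - 33654)) = -31583/((1/142)*206*(-33665)) = -31583/(-3467495/71) = -31583*(-71/3467495) = 2242393/3467495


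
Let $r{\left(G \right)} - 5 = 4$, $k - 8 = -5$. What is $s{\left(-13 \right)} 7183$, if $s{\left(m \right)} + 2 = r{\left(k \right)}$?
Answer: $50281$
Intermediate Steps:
$k = 3$ ($k = 8 - 5 = 3$)
$r{\left(G \right)} = 9$ ($r{\left(G \right)} = 5 + 4 = 9$)
$s{\left(m \right)} = 7$ ($s{\left(m \right)} = -2 + 9 = 7$)
$s{\left(-13 \right)} 7183 = 7 \cdot 7183 = 50281$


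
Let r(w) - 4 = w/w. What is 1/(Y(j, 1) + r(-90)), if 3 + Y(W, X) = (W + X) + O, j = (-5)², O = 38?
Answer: 1/66 ≈ 0.015152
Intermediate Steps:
j = 25
Y(W, X) = 35 + W + X (Y(W, X) = -3 + ((W + X) + 38) = -3 + (38 + W + X) = 35 + W + X)
r(w) = 5 (r(w) = 4 + w/w = 4 + 1 = 5)
1/(Y(j, 1) + r(-90)) = 1/((35 + 25 + 1) + 5) = 1/(61 + 5) = 1/66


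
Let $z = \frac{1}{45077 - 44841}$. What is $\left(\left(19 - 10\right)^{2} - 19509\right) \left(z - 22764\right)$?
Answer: $\frac{26093275671}{59} \approx 4.4226 \cdot 10^{8}$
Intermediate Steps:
$z = \frac{1}{236} \approx 0.0042373$
$\left(\left(19 - 10\right)^{2} - 19509\right) \left(z - 22764\right) = \left(\left(19 - 10\right)^{2} - 19509\right) \left(\frac{1}{236} - 22764\right) = \left(9^{2} - 19509\right) \left(- \frac{5372303}{236}\right) = \left(81 - 19509\right) \left(- \frac{5372303}{236}\right) = \left(-19428\right) \left(- \frac{5372303}{236}\right) = \frac{26093275671}{59}$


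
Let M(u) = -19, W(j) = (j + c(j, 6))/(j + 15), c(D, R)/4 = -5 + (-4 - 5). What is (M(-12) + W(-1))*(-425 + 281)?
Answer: 23256/7 ≈ 3322.3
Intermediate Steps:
c(D, R) = -56 (c(D, R) = 4*(-5 + (-4 - 5)) = 4*(-5 - 9) = 4*(-14) = -56)
W(j) = (-56 + j)/(15 + j) (W(j) = (j - 56)/(j + 15) = (-56 + j)/(15 + j))
(M(-12) + W(-1))*(-425 + 281) = (-19 + (-56 - 1)/(15 - 1))*(-425 + 281) = (-19 - 57/14)*(-144) = -323/14*(-144) = 23256/7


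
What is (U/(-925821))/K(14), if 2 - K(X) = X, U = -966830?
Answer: -483415/5554926 ≈ -0.087025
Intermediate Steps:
K(X) = 2 - X
(U/(-925821))/K(14) = (-966830/(-925821))/(2 - 1*14) = (-966830*(-1/925821))/(2 - 14) = (966830/925821)/(-12) = (966830/925821)*(-1/12) = -483415/5554926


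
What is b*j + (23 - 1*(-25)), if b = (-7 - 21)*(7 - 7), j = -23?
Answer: 48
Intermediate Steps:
b = 0 (b = -28*0 = 0)
b*j + (23 - 1*(-25)) = 0*(-23) + (23 - 1*(-25)) = 0 + (23 + 25) = 0 + 48 = 48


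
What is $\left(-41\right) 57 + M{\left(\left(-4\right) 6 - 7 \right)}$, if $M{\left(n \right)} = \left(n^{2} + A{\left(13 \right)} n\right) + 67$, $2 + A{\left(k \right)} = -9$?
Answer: $-968$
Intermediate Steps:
$A{\left(k \right)} = -11$ ($A{\left(k \right)} = -2 - 9 = -11$)
$M{\left(n \right)} = 67 + n^{2} - 11 n$ ($M{\left(n \right)} = \left(n^{2} - 11 n\right) + 67 = 67 + n^{2} - 11 n$)
$\left(-41\right) 57 + M{\left(\left(-4\right) 6 - 7 \right)} = \left(-41\right) 57 + \left(67 + \left(\left(-4\right) 6 - 7\right)^{2} - 11 \left(\left(-4\right) 6 - 7\right)\right) = -2337 + \left(67 + \left(-24 - 7\right)^{2} - 11 \left(-24 - 7\right)\right) = -2337 + \left(67 + \left(-31\right)^{2} - -341\right) = -2337 + \left(67 + 961 + 341\right) = -2337 + 1369 = -968$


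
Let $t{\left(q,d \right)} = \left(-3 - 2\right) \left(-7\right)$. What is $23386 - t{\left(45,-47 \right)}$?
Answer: $23351$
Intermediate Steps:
$t{\left(q,d \right)} = 35$ ($t{\left(q,d \right)} = \left(-5\right) \left(-7\right) = 35$)
$23386 - t{\left(45,-47 \right)} = 23386 - 35 = 23351$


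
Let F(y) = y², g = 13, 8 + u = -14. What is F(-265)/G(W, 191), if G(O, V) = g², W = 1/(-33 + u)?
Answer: 70225/169 ≈ 415.53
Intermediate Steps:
u = -22 (u = -8 - 14 = -22)
W = -1/55 (W = 1/(-33 - 22) = 1/(-55) = -1/55 ≈ -0.018182)
G(O, V) = 169 (G(O, V) = 13² = 169)
F(-265)/G(W, 191) = (-265)²/169 = 70225*(1/169) = 70225/169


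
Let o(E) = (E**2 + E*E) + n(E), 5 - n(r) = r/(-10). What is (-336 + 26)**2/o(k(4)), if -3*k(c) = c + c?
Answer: 4324500/853 ≈ 5069.8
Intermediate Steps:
n(r) = 5 + r/10 (n(r) = 5 - r/(-10) = 5 - r*(-1)/10 = 5 - (-1)*r/10 = 5 + r/10)
k(c) = -2*c/3 (k(c) = -(c + c)/3 = -2*c/3)
o(E) = 5 + 2*E**2 + E/10 (o(E) = (E**2 + E*E) + (5 + E/10) = (E**2 + E**2) + (5 + E/10) = 2*E**2 + (5 + E/10) = 5 + 2*E**2 + E/10)
(-336 + 26)**2/o(k(4)) = (-336 + 26)**2/(5 + 2*(-2/3*4)**2 + (-2/3*4)/10) = (-310)**2/(5 + 2*(-8/3)**2 + (1/10)*(-8/3)) = 96100/(5 + 2*(64/9) - 4/15) = 96100/(5 + 128/9 - 4/15) = 96100/(853/45) = 96100*(45/853) = 4324500/853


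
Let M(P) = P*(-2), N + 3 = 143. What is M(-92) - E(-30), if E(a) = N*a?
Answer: 4384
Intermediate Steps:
N = 140 (N = -3 + 143 = 140)
E(a) = 140*a
M(P) = -2*P
M(-92) - E(-30) = -2*(-92) - 140*(-30) = 184 - 1*(-4200) = 184 + 4200 = 4384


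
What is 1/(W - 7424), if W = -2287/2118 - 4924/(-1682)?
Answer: -1781238/13220619763 ≈ -0.00013473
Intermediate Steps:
W = 3291149/1781238 (W = -2287*1/2118 - 4924*(-1/1682) = -2287/2118 + 2462/841 = 3291149/1781238 ≈ 1.8477)
1/(W - 7424) = 1/(3291149/1781238 - 7424) = 1/(-13220619763/1781238) = -1781238/13220619763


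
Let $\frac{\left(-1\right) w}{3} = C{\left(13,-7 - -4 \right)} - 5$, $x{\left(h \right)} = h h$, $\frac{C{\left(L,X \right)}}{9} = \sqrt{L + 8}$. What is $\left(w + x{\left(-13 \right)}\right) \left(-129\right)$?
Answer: $-23736 + 3483 \sqrt{21} \approx -7774.9$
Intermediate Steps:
$C{\left(L,X \right)} = 9 \sqrt{8 + L}$ ($C{\left(L,X \right)} = 9 \sqrt{L + 8} = 9 \sqrt{8 + L}$)
$x{\left(h \right)} = h^{2}$
$w = 15 - 27 \sqrt{21}$ ($w = - 3 \left(9 \sqrt{8 + 13} - 5\right) = - 3 \left(9 \sqrt{21} - 5\right) = - 3 \left(-5 + 9 \sqrt{21}\right) = 15 - 27 \sqrt{21} \approx -108.73$)
$\left(w + x{\left(-13 \right)}\right) \left(-129\right) = \left(\left(15 - 27 \sqrt{21}\right) + \left(-13\right)^{2}\right) \left(-129\right) = \left(\left(15 - 27 \sqrt{21}\right) + 169\right) \left(-129\right) = \left(184 - 27 \sqrt{21}\right) \left(-129\right) = -23736 + 3483 \sqrt{21}$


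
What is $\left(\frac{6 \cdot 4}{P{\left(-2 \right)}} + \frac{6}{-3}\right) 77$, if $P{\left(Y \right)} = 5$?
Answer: $\frac{1078}{5} \approx 215.6$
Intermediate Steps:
$\left(\frac{6 \cdot 4}{P{\left(-2 \right)}} + \frac{6}{-3}\right) 77 = \left(\frac{6 \cdot 4}{5} + \frac{6}{-3}\right) 77 = \left(24 \cdot \frac{1}{5} + 6 \left(- \frac{1}{3}\right)\right) 77 = \left(\frac{24}{5} - 2\right) 77 = \frac{14}{5} \cdot 77 = \frac{1078}{5}$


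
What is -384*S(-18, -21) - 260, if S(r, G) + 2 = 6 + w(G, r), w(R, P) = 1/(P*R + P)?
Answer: -26956/15 ≈ -1797.1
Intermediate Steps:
w(R, P) = 1/(P + P*R)
S(r, G) = 4 + 1/(r*(1 + G)) (S(r, G) = -2 + (6 + 1/(r*(1 + G))) = 4 + 1/(r*(1 + G)))
-384*S(-18, -21) - 260 = -384*(4 + 1/((-18)*(1 - 21))) - 260 = -384*(4 - 1/18/(-20)) - 260 = -384*(4 - 1/18*(-1/20)) - 260 = -384*(4 + 1/360) - 260 = -384*1441/360 - 260 = -23056/15 - 260 = -26956/15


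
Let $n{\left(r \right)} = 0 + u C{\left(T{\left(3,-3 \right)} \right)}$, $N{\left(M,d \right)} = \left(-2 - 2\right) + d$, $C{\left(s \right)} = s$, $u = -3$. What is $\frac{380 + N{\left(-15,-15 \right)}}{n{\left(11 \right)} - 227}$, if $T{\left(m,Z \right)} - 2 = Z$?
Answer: $- \frac{361}{224} \approx -1.6116$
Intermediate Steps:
$T{\left(m,Z \right)} = 2 + Z$
$N{\left(M,d \right)} = -4 + d$
$n{\left(r \right)} = 3$ ($n{\left(r \right)} = 0 - 3 \left(2 - 3\right) = 0 - -3 = 0 + 3 = 3$)
$\frac{380 + N{\left(-15,-15 \right)}}{n{\left(11 \right)} - 227} = \frac{380 - 19}{3 - 227} = \frac{380 - 19}{-224} = 361 \left(- \frac{1}{224}\right) = - \frac{361}{224}$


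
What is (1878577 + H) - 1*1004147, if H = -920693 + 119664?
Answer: 73401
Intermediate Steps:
H = -801029
(1878577 + H) - 1*1004147 = (1878577 - 801029) - 1*1004147 = 1077548 - 1004147 = 73401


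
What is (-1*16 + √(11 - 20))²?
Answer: 247 - 96*I ≈ 247.0 - 96.0*I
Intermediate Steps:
(-1*16 + √(11 - 20))² = (-16 + √(-9))² = (-16 + 3*I)²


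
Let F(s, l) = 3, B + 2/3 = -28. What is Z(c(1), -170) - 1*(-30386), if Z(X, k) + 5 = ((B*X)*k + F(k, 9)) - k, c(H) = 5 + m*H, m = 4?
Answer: 74414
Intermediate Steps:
B = -86/3 (B = -⅔ - 28 = -86/3 ≈ -28.667)
c(H) = 5 + 4*H
Z(X, k) = -2 - k - 86*X*k/3 (Z(X, k) = -5 + (((-86*X/3)*k + 3) - k) = -5 + ((-86*X*k/3 + 3) - k) = -5 + ((3 - 86*X*k/3) - k) = -5 + (3 - k - 86*X*k/3) = -2 - k - 86*X*k/3)
Z(c(1), -170) - 1*(-30386) = (-2 - 1*(-170) - 86/3*(5 + 4*1)*(-170)) - 1*(-30386) = (-2 + 170 - 86/3*(5 + 4)*(-170)) + 30386 = (-2 + 170 - 86/3*9*(-170)) + 30386 = (-2 + 170 + 43860) + 30386 = 44028 + 30386 = 74414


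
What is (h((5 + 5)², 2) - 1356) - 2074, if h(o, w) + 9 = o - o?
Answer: -3439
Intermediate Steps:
h(o, w) = -9 (h(o, w) = -9 + (o - o) = -9 + 0 = -9)
(h((5 + 5)², 2) - 1356) - 2074 = (-9 - 1356) - 2074 = -1365 - 2074 = -3439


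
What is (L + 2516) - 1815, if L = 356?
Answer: 1057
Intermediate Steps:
(L + 2516) - 1815 = (356 + 2516) - 1815 = 2872 - 1815 = 1057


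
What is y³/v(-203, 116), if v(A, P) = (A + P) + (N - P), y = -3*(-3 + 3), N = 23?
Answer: 0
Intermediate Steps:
y = 0 (y = -3*0 = 0)
v(A, P) = 23 + A (v(A, P) = (A + P) + (23 - P) = 23 + A)
y³/v(-203, 116) = 0³/(23 - 203) = 0/(-180) = 0*(-1/180) = 0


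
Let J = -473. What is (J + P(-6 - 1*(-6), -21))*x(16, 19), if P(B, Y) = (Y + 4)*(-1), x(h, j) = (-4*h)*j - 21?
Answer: 564072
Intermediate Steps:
x(h, j) = -21 - 4*h*j (x(h, j) = -4*h*j - 21 = -21 - 4*h*j)
P(B, Y) = -4 - Y (P(B, Y) = (4 + Y)*(-1) = -4 - Y)
(J + P(-6 - 1*(-6), -21))*x(16, 19) = (-473 + (-4 - 1*(-21)))*(-21 - 4*16*19) = (-473 + (-4 + 21))*(-21 - 1216) = (-473 + 17)*(-1237) = -456*(-1237) = 564072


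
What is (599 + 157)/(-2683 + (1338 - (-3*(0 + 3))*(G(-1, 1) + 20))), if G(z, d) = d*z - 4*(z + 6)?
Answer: -378/677 ≈ -0.55835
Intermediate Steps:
G(z, d) = -24 - 4*z + d*z (G(z, d) = d*z - 4*(6 + z) = d*z + (-24 - 4*z) = -24 - 4*z + d*z)
(599 + 157)/(-2683 + (1338 - (-3*(0 + 3))*(G(-1, 1) + 20))) = (599 + 157)/(-2683 + (1338 - (-3*(0 + 3))*((-24 - 4*(-1) + 1*(-1)) + 20))) = 756/(-2683 + (1338 - (-3*3)*((-24 + 4 - 1) + 20))) = 756/(-2683 + (1338 - (-9)*(-21 + 20))) = 756/(-2683 + (1338 - (-9)*(-1))) = 756/(-2683 + (1338 - 1*9)) = 756/(-2683 + (1338 - 9)) = 756/(-2683 + 1329) = 756/(-1354) = 756*(-1/1354) = -378/677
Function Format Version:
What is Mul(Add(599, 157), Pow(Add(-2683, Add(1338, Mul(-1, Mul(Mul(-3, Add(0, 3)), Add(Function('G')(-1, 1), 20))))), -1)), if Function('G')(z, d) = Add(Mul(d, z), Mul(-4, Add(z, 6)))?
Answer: Rational(-378, 677) ≈ -0.55835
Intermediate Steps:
Function('G')(z, d) = Add(-24, Mul(-4, z), Mul(d, z)) (Function('G')(z, d) = Add(Mul(d, z), Mul(-4, Add(6, z))) = Add(Mul(d, z), Add(-24, Mul(-4, z))) = Add(-24, Mul(-4, z), Mul(d, z)))
Mul(Add(599, 157), Pow(Add(-2683, Add(1338, Mul(-1, Mul(Mul(-3, Add(0, 3)), Add(Function('G')(-1, 1), 20))))), -1)) = Mul(Add(599, 157), Pow(Add(-2683, Add(1338, Mul(-1, Mul(Mul(-3, Add(0, 3)), Add(Add(-24, Mul(-4, -1), Mul(1, -1)), 20))))), -1)) = Mul(756, Pow(Add(-2683, Add(1338, Mul(-1, Mul(Mul(-3, 3), Add(Add(-24, 4, -1), 20))))), -1)) = Mul(756, Pow(Add(-2683, Add(1338, Mul(-1, Mul(-9, Add(-21, 20))))), -1)) = Mul(756, Pow(Add(-2683, Add(1338, Mul(-1, Mul(-9, -1)))), -1)) = Mul(756, Pow(Add(-2683, Add(1338, Mul(-1, 9))), -1)) = Mul(756, Pow(Add(-2683, Add(1338, -9)), -1)) = Mul(756, Pow(Add(-2683, 1329), -1)) = Mul(756, Pow(-1354, -1)) = Mul(756, Rational(-1, 1354)) = Rational(-378, 677)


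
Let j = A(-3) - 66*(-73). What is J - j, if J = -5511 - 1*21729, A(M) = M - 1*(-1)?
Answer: -32056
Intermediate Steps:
A(M) = 1 + M (A(M) = M + 1 = 1 + M)
J = -27240 (J = -5511 - 21729 = -27240)
j = 4816 (j = (1 - 3) - 66*(-73) = -2 + 4818 = 4816)
J - j = -27240 - 1*4816 = -27240 - 4816 = -32056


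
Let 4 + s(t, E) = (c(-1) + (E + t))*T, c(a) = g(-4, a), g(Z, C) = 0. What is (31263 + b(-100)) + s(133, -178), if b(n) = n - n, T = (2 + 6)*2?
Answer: 30539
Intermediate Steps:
c(a) = 0
T = 16 (T = 8*2 = 16)
b(n) = 0
s(t, E) = -4 + 16*E + 16*t (s(t, E) = -4 + (0 + (E + t))*16 = -4 + (E + t)*16 = -4 + (16*E + 16*t) = -4 + 16*E + 16*t)
(31263 + b(-100)) + s(133, -178) = (31263 + 0) + (-4 + 16*(-178) + 16*133) = 31263 + (-4 - 2848 + 2128) = 31263 - 724 = 30539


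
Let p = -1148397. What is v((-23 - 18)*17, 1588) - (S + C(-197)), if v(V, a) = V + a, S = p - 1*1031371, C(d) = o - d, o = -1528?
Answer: 2181990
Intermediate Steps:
C(d) = -1528 - d
S = -2179768 (S = -1148397 - 1*1031371 = -1148397 - 1031371 = -2179768)
v((-23 - 18)*17, 1588) - (S + C(-197)) = ((-23 - 18)*17 + 1588) - (-2179768 + (-1528 - 1*(-197))) = (-41*17 + 1588) - (-2179768 + (-1528 + 197)) = (-697 + 1588) - (-2179768 - 1331) = 891 - 1*(-2181099) = 891 + 2181099 = 2181990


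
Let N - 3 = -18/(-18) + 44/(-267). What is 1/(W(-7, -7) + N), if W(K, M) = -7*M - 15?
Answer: 267/10102 ≈ 0.026430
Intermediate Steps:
W(K, M) = -15 - 7*M
N = 1024/267 (N = 3 + (-18/(-18) + 44/(-267)) = 3 + (-18*(-1/18) + 44*(-1/267)) = 3 + (1 - 44/267) = 3 + 223/267 = 1024/267 ≈ 3.8352)
1/(W(-7, -7) + N) = 1/((-15 - 7*(-7)) + 1024/267) = 1/((-15 + 49) + 1024/267) = 1/(34 + 1024/267) = 1/(10102/267) = 267/10102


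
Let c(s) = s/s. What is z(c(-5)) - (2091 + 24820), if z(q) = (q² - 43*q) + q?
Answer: -26952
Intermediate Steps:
c(s) = 1
z(q) = q² - 42*q
z(c(-5)) - (2091 + 24820) = 1*(-42 + 1) - (2091 + 24820) = 1*(-41) - 1*26911 = -41 - 26911 = -26952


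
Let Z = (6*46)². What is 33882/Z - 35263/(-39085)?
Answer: 668412043/496223160 ≈ 1.3470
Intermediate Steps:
Z = 76176 (Z = 276² = 76176)
33882/Z - 35263/(-39085) = 33882/76176 - 35263/(-39085) = 33882*(1/76176) - 35263*(-1/39085) = 5647/12696 + 35263/39085 = 668412043/496223160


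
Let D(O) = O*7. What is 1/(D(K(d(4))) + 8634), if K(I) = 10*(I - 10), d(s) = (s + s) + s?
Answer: 1/8774 ≈ 0.00011397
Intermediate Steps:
d(s) = 3*s (d(s) = 2*s + s = 3*s)
K(I) = -100 + 10*I (K(I) = 10*(-10 + I) = -100 + 10*I)
D(O) = 7*O
1/(D(K(d(4))) + 8634) = 1/(7*(-100 + 10*(3*4)) + 8634) = 1/(7*(-100 + 10*12) + 8634) = 1/(7*(-100 + 120) + 8634) = 1/(7*20 + 8634) = 1/(140 + 8634) = 1/8774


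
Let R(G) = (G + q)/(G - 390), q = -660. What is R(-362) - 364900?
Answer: -137201889/376 ≈ -3.6490e+5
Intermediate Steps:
R(G) = (-660 + G)/(-390 + G) (R(G) = (G - 660)/(G - 390) = (-660 + G)/(-390 + G))
R(-362) - 364900 = (-660 - 362)/(-390 - 362) - 364900 = -1022/(-752) - 364900 = -1/752*(-1022) - 364900 = 511/376 - 364900 = -137201889/376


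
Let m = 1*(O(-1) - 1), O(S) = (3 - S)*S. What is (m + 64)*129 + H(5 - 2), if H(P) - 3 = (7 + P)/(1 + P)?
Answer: 15233/2 ≈ 7616.5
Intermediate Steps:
O(S) = S*(3 - S)
H(P) = 3 + (7 + P)/(1 + P)
m = -5 (m = 1*(-(3 - 1*(-1)) - 1) = 1*(-(3 + 1) - 1) = 1*(-1*4 - 1) = 1*(-4 - 1) = 1*(-5) = -5)
(m + 64)*129 + H(5 - 2) = (-5 + 64)*129 + 2*(5 + 2*(5 - 2))/(1 + (5 - 2)) = 59*129 + 2*(5 + 2*3)/(1 + 3) = 7611 + 2*(5 + 6)/4 = 7611 + 2*(¼)*11 = 7611 + 11/2 = 15233/2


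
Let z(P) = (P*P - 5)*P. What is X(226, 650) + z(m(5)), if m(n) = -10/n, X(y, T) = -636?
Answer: -634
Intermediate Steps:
z(P) = P*(-5 + P²) (z(P) = (P² - 5)*P = (-5 + P²)*P = P*(-5 + P²))
X(226, 650) + z(m(5)) = -636 + (-10/5)*(-5 + (-10/5)²) = -636 + (-10*⅕)*(-5 + (-10*⅕)²) = -636 - 2*(-5 + (-2)²) = -636 - 2*(-5 + 4) = -636 - 2*(-1) = -636 + 2 = -634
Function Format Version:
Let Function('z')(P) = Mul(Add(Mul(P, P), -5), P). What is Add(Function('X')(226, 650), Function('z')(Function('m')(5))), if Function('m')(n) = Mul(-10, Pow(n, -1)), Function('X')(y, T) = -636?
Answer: -634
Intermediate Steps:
Function('z')(P) = Mul(P, Add(-5, Pow(P, 2))) (Function('z')(P) = Mul(Add(Pow(P, 2), -5), P) = Mul(Add(-5, Pow(P, 2)), P) = Mul(P, Add(-5, Pow(P, 2))))
Add(Function('X')(226, 650), Function('z')(Function('m')(5))) = Add(-636, Mul(Mul(-10, Pow(5, -1)), Add(-5, Pow(Mul(-10, Pow(5, -1)), 2)))) = Add(-636, Mul(Mul(-10, Rational(1, 5)), Add(-5, Pow(Mul(-10, Rational(1, 5)), 2)))) = Add(-636, Mul(-2, Add(-5, Pow(-2, 2)))) = Add(-636, Mul(-2, Add(-5, 4))) = Add(-636, Mul(-2, -1)) = Add(-636, 2) = -634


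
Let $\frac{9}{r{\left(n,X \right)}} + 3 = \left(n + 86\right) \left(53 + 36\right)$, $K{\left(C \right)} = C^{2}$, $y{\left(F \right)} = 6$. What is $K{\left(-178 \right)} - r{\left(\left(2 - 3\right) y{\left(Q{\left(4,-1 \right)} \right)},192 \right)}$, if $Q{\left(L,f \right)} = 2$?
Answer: $\frac{225495019}{7117} \approx 31684.0$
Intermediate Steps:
$r{\left(n,X \right)} = \frac{9}{7651 + 89 n}$ ($r{\left(n,X \right)} = \frac{9}{-3 + \left(n + 86\right) \left(53 + 36\right)} = \frac{9}{-3 + \left(86 + n\right) 89} = \frac{9}{-3 + \left(7654 + 89 n\right)} = \frac{9}{7651 + 89 n}$)
$K{\left(-178 \right)} - r{\left(\left(2 - 3\right) y{\left(Q{\left(4,-1 \right)} \right)},192 \right)} = \left(-178\right)^{2} - \frac{9}{7651 + 89 \left(2 - 3\right) 6} = 31684 - \frac{9}{7651 + 89 \left(\left(-1\right) 6\right)} = 31684 - \frac{9}{7651 + 89 \left(-6\right)} = 31684 - \frac{9}{7651 - 534} = 31684 - \frac{9}{7117} = \frac{225495019}{7117}$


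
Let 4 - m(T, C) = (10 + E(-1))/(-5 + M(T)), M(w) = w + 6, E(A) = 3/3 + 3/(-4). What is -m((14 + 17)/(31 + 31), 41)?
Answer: 17/6 ≈ 2.8333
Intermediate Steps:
E(A) = ¼ (E(A) = 3*(⅓) + 3*(-¼) = 1 - ¾ = ¼)
M(w) = 6 + w
m(T, C) = 4 - 41/(4*(1 + T)) (m(T, C) = 4 - (10 + ¼)/(-5 + (6 + T)) = 4 - 41/(4*(1 + T)))
-m((14 + 17)/(31 + 31), 41) = -(-25 + 16*((14 + 17)/(31 + 31)))/(4*(1 + (14 + 17)/(31 + 31))) = -(-25 + 16*(31/62))/(4*(1 + 31/62)) = -(-25 + 16*(31*(1/62)))/(4*(1 + 31*(1/62))) = -(-25 + 16*(½))/(4*(1 + ½)) = -(-25 + 8)/(4*3/2) = -2*(-17)/(4*3) = -1*(-17/6) = 17/6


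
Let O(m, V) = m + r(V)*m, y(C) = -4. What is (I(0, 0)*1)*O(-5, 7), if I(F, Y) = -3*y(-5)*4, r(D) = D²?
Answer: -12000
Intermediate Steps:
I(F, Y) = 48 (I(F, Y) = -3*(-4)*4 = 12*4 = 48)
O(m, V) = m + m*V² (O(m, V) = m + V²*m = m + m*V²)
(I(0, 0)*1)*O(-5, 7) = (48*1)*(-5*(1 + 7²)) = 48*(-5*(1 + 49)) = 48*(-5*50) = 48*(-250) = -12000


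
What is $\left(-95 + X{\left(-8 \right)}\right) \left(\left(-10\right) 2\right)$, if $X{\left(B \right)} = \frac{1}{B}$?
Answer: $\frac{3805}{2} \approx 1902.5$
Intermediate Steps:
$\left(-95 + X{\left(-8 \right)}\right) \left(\left(-10\right) 2\right) = \left(-95 + \frac{1}{-8}\right) \left(\left(-10\right) 2\right) = \left(-95 - \frac{1}{8}\right) \left(-20\right) = \left(- \frac{761}{8}\right) \left(-20\right) = \frac{3805}{2}$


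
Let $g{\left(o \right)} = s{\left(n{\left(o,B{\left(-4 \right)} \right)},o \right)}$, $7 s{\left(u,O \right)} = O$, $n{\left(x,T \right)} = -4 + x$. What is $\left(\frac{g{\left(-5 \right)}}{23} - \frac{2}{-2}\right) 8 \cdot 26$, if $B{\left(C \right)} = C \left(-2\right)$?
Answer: $\frac{32448}{161} \approx 201.54$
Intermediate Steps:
$B{\left(C \right)} = - 2 C$
$s{\left(u,O \right)} = \frac{O}{7}$
$g{\left(o \right)} = \frac{o}{7}$
$\left(\frac{g{\left(-5 \right)}}{23} - \frac{2}{-2}\right) 8 \cdot 26 = \left(\frac{\frac{1}{7} \left(-5\right)}{23} - \frac{2}{-2}\right) 8 \cdot 26 = \left(\left(- \frac{5}{7}\right) \frac{1}{23} - -1\right) 8 \cdot 26 = \left(- \frac{5}{161} + 1\right) 8 \cdot 26 = \frac{156}{161} \cdot 8 \cdot 26 = \frac{1248}{161} \cdot 26 = \frac{32448}{161}$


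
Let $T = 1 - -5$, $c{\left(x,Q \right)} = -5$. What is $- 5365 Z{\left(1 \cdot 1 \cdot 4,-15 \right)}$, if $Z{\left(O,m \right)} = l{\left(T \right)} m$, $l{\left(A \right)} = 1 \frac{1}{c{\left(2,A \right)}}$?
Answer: $-16095$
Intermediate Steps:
$T = 6$ ($T = 1 + 5 = 6$)
$l{\left(A \right)} = - \frac{1}{5}$ ($l{\left(A \right)} = 1 \frac{1}{-5} = 1 \left(- \frac{1}{5}\right) = - \frac{1}{5}$)
$Z{\left(O,m \right)} = - \frac{m}{5}$
$- 5365 Z{\left(1 \cdot 1 \cdot 4,-15 \right)} = - 5365 \left(\left(- \frac{1}{5}\right) \left(-15\right)\right) = \left(-5365\right) 3 = -16095$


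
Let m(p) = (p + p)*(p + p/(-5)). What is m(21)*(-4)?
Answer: -14112/5 ≈ -2822.4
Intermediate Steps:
m(p) = 8*p²/5 (m(p) = (2*p)*(p + p*(-⅕)) = (2*p)*(p - p/5) = (2*p)*(4*p/5) = 8*p²/5)
m(21)*(-4) = ((8/5)*21²)*(-4) = ((8/5)*441)*(-4) = (3528/5)*(-4) = -14112/5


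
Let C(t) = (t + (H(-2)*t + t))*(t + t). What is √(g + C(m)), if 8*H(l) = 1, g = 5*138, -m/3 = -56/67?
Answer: √3217362/67 ≈ 26.772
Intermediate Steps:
m = 168/67 (m = -(-168)/67 = -3*(-56/67) = 168/67 ≈ 2.5075)
g = 690
H(l) = ⅛ (H(l) = (⅛)*1 = ⅛)
C(t) = 17*t²/4 (C(t) = (t + (t/8 + t))*(t + t) = (t + 9*t/8)*(2*t) = (17*t/8)*(2*t) = 17*t²/4)
√(g + C(m)) = √(690 + 17*(168/67)²/4) = √(690 + (17/4)*(28224/4489)) = √(690 + 119952/4489) = √(3217362/4489) = √3217362/67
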